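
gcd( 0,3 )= 3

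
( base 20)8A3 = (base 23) 69M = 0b110101001011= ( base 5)102103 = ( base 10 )3403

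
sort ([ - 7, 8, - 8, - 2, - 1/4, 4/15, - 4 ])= [-8,  -  7,- 4, - 2,-1/4,4/15, 8]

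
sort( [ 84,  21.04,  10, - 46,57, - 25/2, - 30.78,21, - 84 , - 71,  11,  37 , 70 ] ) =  [ - 84, - 71, - 46, - 30.78, - 25/2,  10, 11,21, 21.04 , 37,57,  70, 84]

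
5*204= 1020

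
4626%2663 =1963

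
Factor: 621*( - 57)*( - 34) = 2^1 * 3^4*17^1 * 19^1*23^1 = 1203498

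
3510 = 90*39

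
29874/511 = 29874/511 = 58.46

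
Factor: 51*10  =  2^1*3^1*5^1*17^1 = 510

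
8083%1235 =673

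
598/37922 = 299/18961 = 0.02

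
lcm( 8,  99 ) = 792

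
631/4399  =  631/4399 = 0.14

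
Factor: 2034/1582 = 3^2*7^( - 1) = 9/7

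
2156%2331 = 2156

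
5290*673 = 3560170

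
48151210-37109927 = 11041283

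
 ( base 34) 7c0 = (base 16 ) 2134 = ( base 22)HC8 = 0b10000100110100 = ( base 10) 8500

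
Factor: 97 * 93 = 3^1*31^1 * 97^1 = 9021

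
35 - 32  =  3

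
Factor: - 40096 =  -2^5*7^1*179^1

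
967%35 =22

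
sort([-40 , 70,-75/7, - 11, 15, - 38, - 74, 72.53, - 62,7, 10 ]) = [ - 74,-62,  -  40,-38, - 11 , - 75/7, 7,10, 15, 70, 72.53]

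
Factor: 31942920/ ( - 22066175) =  -6388584/4413235 = - 2^3*3^1*5^( - 1)*29^1 * 67^1*137^1*271^( - 1)*3257^( - 1)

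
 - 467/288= - 467/288 = - 1.62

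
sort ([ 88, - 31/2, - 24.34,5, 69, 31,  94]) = [ - 24.34 ,  -  31/2,5, 31  ,  69, 88, 94 ] 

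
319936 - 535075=-215139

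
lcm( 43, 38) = 1634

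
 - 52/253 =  - 52/253  =  - 0.21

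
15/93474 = 5/31158  =  0.00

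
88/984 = 11/123 = 0.09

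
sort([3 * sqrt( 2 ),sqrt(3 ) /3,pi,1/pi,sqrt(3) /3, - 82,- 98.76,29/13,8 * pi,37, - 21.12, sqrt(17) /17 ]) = [-98.76 ,- 82, - 21.12,sqrt( 17) /17,  1/pi,sqrt( 3 )/3, sqrt(3) /3, 29/13, pi,3*sqrt( 2),8*pi, 37 ]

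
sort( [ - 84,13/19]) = [ - 84, 13/19]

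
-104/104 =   -  1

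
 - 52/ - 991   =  52/991 = 0.05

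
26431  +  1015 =27446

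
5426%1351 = 22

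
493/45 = 10 + 43/45 = 10.96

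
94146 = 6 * 15691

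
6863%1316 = 283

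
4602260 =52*88505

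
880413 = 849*1037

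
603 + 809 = 1412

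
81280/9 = 81280/9 = 9031.11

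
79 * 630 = 49770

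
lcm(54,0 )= 0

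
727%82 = 71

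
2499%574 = 203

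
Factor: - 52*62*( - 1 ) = 2^3*13^1*31^1 = 3224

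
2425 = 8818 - 6393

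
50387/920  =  54 + 707/920 = 54.77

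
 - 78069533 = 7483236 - 85552769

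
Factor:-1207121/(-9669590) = 2^( - 1)*5^( - 1)*7^(  -  1)*107^( - 1)*1291^(  -  1 ) * 1207121^1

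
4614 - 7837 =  - 3223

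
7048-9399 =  - 2351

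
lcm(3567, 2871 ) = 117711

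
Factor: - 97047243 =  - 3^2*859^1*12553^1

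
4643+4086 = 8729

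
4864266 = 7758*627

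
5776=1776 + 4000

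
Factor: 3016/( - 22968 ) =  - 13/99 = - 3^( - 2 )  *  11^( - 1) * 13^1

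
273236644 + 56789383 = 330026027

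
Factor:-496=-2^4*31^1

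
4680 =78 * 60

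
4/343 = 4/343= 0.01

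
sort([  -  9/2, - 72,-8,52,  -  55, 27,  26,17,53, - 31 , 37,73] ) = [ - 72, - 55, - 31,  -  8, - 9/2,17,26,27 , 37,52,53, 73]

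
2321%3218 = 2321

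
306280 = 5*61256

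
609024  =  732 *832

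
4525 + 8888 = 13413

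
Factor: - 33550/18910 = - 55/31 = - 5^1*11^1*31^( - 1 ) 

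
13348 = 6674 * 2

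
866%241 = 143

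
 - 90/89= - 90/89 = - 1.01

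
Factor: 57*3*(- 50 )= - 2^1*3^2*5^2*19^1 =- 8550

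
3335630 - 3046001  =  289629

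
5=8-3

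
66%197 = 66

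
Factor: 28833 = 3^1 * 7^1*1373^1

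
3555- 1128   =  2427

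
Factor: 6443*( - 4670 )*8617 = - 2^1*5^1 *7^1*17^1*379^1*467^1*1231^1=-  259275275770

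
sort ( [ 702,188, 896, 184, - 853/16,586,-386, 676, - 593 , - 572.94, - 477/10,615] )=[ -593,  -  572.94, - 386, - 853/16, - 477/10, 184, 188, 586, 615, 676, 702,896]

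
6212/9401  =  6212/9401  =  0.66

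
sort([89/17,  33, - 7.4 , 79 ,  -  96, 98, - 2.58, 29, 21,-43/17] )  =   [ - 96,-7.4, - 2.58, - 43/17, 89/17,  21,  29,33 , 79 , 98 ] 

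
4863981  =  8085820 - 3221839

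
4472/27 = 165+ 17/27 = 165.63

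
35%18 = 17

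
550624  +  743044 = 1293668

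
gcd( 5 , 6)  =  1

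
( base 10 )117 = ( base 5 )432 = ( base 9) 140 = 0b1110101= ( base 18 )69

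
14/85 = 14/85 = 0.16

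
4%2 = 0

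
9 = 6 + 3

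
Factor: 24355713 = 3^1*17^1*479^1 *997^1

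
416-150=266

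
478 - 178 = 300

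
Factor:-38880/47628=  - 40/49 = -  2^3*5^1*7^( - 2)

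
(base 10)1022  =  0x3FE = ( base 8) 1776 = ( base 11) 84A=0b1111111110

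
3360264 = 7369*456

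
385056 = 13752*28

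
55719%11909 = 8083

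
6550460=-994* ( - 6590 )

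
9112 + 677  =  9789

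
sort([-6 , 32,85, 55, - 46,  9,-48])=[ - 48, - 46 ,  -  6,  9, 32,55, 85]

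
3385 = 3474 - 89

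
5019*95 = 476805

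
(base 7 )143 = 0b1010000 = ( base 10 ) 80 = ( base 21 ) 3H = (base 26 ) 32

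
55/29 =55/29=1.90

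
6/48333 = 2/16111  =  0.00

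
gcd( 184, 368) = 184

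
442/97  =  442/97 = 4.56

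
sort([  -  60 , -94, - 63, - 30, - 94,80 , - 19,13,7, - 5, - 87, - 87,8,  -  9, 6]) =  [ - 94 , - 94, - 87, - 87, - 63,-60,-30, - 19, - 9, - 5,  6, 7,  8,13, 80] 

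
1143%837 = 306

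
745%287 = 171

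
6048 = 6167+-119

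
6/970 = 3/485=0.01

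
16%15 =1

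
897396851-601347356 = 296049495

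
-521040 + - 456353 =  - 977393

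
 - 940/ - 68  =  13 + 14/17 = 13.82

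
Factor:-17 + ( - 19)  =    -  36 = -  2^2*3^2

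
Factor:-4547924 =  - 2^2*1136981^1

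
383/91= 383/91  =  4.21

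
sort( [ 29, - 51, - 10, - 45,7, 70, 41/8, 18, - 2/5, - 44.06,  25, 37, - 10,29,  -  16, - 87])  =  [ - 87, - 51,-45, - 44.06, - 16, - 10, - 10 ,-2/5, 41/8, 7,18, 25,29, 29,37, 70 ]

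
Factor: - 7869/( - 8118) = 2623/2706 = 2^( - 1 )*3^( - 1)*11^( - 1)*41^ ( - 1)*43^1 * 61^1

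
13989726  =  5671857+8317869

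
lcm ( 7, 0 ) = 0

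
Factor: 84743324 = 2^2*2693^1*7867^1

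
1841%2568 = 1841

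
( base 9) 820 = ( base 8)1232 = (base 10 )666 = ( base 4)22122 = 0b1010011010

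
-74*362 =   -  26788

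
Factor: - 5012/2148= -3^( - 1)*7^1= -7/3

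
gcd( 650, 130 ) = 130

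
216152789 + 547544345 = 763697134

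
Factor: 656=2^4*41^1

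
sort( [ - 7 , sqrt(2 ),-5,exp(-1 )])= [ - 7, - 5, exp(-1) , sqrt( 2)]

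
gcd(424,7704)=8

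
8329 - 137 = 8192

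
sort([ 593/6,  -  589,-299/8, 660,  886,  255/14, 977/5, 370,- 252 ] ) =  [ -589 ,-252, - 299/8,255/14, 593/6, 977/5, 370,660, 886]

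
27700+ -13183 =14517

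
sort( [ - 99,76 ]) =[ - 99,76 ]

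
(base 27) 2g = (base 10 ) 70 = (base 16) 46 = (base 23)31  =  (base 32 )26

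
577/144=577/144 = 4.01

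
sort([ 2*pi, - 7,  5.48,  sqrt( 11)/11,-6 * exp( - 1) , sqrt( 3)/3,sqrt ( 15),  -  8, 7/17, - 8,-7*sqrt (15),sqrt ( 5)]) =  [ - 7*sqrt( 15), - 8,-8,-7, - 6*exp(-1), sqrt( 11)/11, 7/17, sqrt (3 ) /3,sqrt(5), sqrt(15), 5.48, 2*pi ]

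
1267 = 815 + 452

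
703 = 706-3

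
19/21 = 19/21 = 0.90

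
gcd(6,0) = 6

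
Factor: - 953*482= - 2^1*241^1*953^1  =  - 459346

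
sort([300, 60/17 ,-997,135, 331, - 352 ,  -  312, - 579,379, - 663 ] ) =[-997 ,  -  663, - 579, - 352, - 312, 60/17, 135,300,331,379 ] 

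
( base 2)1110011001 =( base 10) 921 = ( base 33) ru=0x399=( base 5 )12141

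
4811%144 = 59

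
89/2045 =89/2045 = 0.04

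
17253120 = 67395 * 256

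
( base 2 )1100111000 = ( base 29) SC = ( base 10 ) 824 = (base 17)2E8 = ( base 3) 1010112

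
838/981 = 838/981 = 0.85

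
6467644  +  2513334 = 8980978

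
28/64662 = 14/32331 = 0.00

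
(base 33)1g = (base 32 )1h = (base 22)25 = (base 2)110001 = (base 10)49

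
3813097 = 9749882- 5936785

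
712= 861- 149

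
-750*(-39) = 29250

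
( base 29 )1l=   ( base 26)1O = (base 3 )1212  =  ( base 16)32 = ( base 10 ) 50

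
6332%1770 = 1022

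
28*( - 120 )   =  -3360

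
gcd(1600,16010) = 10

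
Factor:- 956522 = - 2^1*7^1*17^1* 4019^1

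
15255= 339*45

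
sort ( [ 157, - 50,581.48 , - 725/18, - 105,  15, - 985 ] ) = [ - 985, - 105, - 50, - 725/18, 15,157,581.48] 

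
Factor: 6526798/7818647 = 151786/181829 =2^1*29^1*349^ ( - 1)*521^( - 1 )*2617^1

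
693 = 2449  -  1756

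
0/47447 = 0= 0.00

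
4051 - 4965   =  -914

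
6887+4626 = 11513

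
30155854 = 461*65414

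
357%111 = 24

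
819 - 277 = 542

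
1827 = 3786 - 1959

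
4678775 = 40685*115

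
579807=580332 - 525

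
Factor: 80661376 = 2^7* 630167^1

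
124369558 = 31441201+92928357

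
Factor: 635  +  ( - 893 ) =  - 2^1*3^1*43^1 =- 258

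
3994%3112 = 882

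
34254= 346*99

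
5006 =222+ 4784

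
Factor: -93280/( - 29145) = 2^5*3^( - 1) * 11^1 * 29^( - 1) * 53^1 * 67^(-1) = 18656/5829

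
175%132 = 43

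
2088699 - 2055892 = 32807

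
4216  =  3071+1145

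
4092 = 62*66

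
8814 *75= 661050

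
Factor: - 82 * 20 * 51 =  - 2^3 *3^1*5^1*17^1 * 41^1 =- 83640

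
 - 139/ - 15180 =139/15180 = 0.01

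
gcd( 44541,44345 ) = 49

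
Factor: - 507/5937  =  -13^2*1979^( - 1) = - 169/1979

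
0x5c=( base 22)44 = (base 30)32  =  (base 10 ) 92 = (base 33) 2Q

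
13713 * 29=397677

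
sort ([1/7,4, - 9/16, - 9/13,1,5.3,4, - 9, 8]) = [  -  9,-9/13  ,- 9/16,1/7,1,  4 , 4,5.3,8 ]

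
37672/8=4709 = 4709.00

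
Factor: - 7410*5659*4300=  - 2^3 * 3^1*5^3*13^1*  19^1*43^1*5659^1 =- 180312717000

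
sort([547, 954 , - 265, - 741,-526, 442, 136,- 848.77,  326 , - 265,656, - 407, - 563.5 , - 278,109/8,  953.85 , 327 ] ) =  [-848.77, - 741, - 563.5, - 526, - 407, - 278, -265,  -  265, 109/8,136, 326,327,442,  547, 656,953.85 , 954 ] 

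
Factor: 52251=3^1*17417^1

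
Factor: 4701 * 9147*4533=3^3 *1511^1*1567^1*3049^1 = 194919213051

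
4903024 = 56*87554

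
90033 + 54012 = 144045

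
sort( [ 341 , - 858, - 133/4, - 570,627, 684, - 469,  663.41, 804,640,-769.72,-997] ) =[ - 997, - 858, - 769.72, - 570 , - 469, - 133/4, 341,  627,640,663.41, 684, 804 ] 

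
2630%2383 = 247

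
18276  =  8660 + 9616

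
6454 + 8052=14506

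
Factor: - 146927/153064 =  - 407/424 = - 2^( - 3)*11^1*37^1*53^ ( - 1 )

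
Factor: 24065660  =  2^2*5^1 * 1203283^1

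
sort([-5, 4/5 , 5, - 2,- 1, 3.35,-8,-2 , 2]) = [ -8,-5 , - 2,  -  2,  -  1 , 4/5, 2,3.35,5]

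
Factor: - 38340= - 2^2*3^3*5^1 * 71^1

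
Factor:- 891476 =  - 2^2*43^1*71^1*73^1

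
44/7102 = 22/3551= 0.01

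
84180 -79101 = 5079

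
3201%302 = 181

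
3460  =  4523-1063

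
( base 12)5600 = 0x2520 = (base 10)9504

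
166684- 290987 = - 124303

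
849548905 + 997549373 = 1847098278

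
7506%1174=462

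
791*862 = 681842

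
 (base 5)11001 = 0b1011101111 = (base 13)45A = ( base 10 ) 751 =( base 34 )M3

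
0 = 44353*0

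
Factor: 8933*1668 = 14900244 = 2^2*3^1  *  139^1*8933^1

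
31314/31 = 1010 + 4/31=1010.13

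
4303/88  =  48 + 79/88 = 48.90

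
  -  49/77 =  - 1 + 4/11  =  - 0.64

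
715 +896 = 1611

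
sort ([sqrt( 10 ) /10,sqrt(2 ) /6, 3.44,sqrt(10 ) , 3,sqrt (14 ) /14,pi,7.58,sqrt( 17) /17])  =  [sqrt( 2)/6,sqrt( 17 ) /17,sqrt ( 14 )/14,sqrt(10 ) /10,3,pi  ,  sqrt( 10),  3.44, 7.58]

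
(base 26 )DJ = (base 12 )259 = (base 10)357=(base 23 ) FC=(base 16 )165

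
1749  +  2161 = 3910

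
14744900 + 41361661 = 56106561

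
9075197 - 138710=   8936487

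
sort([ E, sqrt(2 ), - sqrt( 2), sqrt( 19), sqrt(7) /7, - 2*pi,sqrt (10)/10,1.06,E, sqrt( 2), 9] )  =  [ - 2*pi, - sqrt( 2 ),sqrt( 10)/10, sqrt( 7)/7, 1.06, sqrt( 2 ), sqrt(2), E,  E , sqrt( 19), 9] 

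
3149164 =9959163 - 6809999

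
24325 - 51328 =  - 27003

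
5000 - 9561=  - 4561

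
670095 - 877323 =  - 207228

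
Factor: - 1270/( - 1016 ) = 2^( - 2) * 5^1 = 5/4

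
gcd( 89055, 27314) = 1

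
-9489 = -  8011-1478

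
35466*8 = 283728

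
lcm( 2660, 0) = 0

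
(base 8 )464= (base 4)10310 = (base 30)a8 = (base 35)8s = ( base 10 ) 308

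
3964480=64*61945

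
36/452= 9/113 = 0.08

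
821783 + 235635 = 1057418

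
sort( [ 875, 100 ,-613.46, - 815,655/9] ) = [- 815,-613.46, 655/9, 100, 875]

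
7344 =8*918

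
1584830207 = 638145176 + 946685031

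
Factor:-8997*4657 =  - 41899029 = - 3^1*2999^1 * 4657^1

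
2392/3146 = 92/121 = 0.76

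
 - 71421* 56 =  - 3999576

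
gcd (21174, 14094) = 6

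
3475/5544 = 3475/5544= 0.63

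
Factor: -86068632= - 2^3 * 3^1*13^1 * 19^1*14519^1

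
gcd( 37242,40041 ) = 9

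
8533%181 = 26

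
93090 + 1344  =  94434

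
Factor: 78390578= 2^1*7^1 *23^1*137^1*1777^1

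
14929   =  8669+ 6260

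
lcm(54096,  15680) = 1081920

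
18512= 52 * 356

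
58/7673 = 58/7673 = 0.01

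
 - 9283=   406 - 9689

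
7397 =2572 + 4825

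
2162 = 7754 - 5592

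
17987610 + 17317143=35304753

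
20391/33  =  617+10/11 = 617.91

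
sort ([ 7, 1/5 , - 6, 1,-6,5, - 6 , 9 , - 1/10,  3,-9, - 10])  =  [ - 10, - 9,- 6, - 6, - 6, - 1/10, 1/5, 1,3 , 5,7, 9]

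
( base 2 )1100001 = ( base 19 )52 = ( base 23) 45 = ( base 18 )57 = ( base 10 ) 97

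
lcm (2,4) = 4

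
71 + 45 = 116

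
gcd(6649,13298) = 6649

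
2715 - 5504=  - 2789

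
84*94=7896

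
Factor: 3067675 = 5^2 * 13^1*9439^1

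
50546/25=50546/25 = 2021.84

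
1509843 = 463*3261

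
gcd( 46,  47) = 1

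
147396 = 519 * 284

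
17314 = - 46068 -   -  63382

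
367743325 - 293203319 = 74540006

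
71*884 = 62764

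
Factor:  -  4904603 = -11^1*19^1*31^1*757^1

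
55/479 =55/479  =  0.11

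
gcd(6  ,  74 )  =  2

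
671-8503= - 7832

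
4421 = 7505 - 3084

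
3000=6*500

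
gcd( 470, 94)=94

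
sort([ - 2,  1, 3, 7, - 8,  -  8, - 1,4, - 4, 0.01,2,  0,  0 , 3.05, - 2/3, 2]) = [ - 8,  -  8,-4, -2, - 1, -2/3 , 0, 0,0.01 , 1 , 2 , 2, 3,3.05 , 4, 7]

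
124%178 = 124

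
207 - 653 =- 446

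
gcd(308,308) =308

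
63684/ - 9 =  - 7076 + 0/1 = - 7076.00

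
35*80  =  2800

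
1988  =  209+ 1779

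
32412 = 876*37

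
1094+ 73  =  1167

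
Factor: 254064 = 2^4*3^1*67^1*79^1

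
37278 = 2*18639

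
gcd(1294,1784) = 2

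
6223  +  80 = 6303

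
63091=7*9013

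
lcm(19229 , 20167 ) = 826847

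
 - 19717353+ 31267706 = 11550353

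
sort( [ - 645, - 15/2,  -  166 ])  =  [  -  645, - 166, -15/2]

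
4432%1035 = 292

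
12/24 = 1/2 = 0.50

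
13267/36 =368 + 19/36 = 368.53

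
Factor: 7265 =5^1*1453^1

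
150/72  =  2 + 1/12  =  2.08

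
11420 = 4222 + 7198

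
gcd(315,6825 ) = 105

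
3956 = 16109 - 12153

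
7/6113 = 7/6113  =  0.00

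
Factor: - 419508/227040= - 813/440 = -2^(  -  3)*3^1 * 5^(-1)*11^(-1 )*271^1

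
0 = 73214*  0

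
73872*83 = 6131376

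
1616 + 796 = 2412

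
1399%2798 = 1399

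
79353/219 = 26451/73 = 362.34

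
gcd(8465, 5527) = 1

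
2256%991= 274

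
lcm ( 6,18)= 18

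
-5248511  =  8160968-13409479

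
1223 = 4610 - 3387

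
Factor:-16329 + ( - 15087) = -31416 = -2^3 * 3^1*7^1*11^1*17^1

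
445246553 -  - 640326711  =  1085573264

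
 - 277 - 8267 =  - 8544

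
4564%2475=2089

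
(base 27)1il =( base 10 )1236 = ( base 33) 14f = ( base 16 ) 4d4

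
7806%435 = 411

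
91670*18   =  1650060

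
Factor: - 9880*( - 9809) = 96912920 = 2^3*5^1*13^1 *17^1 *19^1*577^1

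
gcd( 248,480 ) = 8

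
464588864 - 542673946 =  - 78085082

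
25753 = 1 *25753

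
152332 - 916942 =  - 764610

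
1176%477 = 222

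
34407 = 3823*9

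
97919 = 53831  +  44088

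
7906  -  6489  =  1417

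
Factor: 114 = 2^1*3^1 * 19^1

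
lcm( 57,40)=2280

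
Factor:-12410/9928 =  - 2^( - 2)*5^1 =- 5/4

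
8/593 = 8/593=0.01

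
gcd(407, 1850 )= 37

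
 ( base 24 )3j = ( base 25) 3G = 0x5b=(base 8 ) 133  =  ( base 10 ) 91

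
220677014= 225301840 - 4624826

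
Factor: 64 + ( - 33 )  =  31^1=31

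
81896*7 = 573272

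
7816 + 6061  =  13877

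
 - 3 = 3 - 6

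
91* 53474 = 4866134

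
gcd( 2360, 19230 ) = 10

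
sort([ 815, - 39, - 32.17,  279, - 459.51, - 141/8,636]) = [ - 459.51,- 39,- 32.17, - 141/8,279,636,815 ]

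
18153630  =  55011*330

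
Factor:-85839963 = -3^1*11^1*37^1*229^1*307^1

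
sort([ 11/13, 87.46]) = [ 11/13, 87.46]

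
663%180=123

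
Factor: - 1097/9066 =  - 2^( - 1)*3^( - 1)*1097^1*1511^( - 1)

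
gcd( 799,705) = 47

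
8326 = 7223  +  1103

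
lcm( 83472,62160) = 2921520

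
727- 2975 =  - 2248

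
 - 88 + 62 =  - 26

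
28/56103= 28/56103 = 0.00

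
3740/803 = 340/73 = 4.66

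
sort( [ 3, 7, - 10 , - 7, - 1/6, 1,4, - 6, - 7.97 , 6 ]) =[ - 10, - 7.97, - 7 , - 6, - 1/6 , 1,3,4, 6,  7 ]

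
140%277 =140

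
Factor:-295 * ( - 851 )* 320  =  80334400 = 2^6*5^2*23^1*37^1 * 59^1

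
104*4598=478192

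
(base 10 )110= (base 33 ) 3b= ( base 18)62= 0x6e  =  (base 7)215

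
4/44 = 1/11= 0.09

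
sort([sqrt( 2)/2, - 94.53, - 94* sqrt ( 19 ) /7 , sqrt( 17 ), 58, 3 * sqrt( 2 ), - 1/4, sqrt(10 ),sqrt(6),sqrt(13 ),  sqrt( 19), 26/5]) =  [ - 94.53, - 94*sqrt(19)/7, - 1/4,sqrt (2)/2,sqrt(6),  sqrt( 10 ), sqrt(13), sqrt ( 17), 3 *sqrt(2 ), sqrt (19) , 26/5, 58 ] 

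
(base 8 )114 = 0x4C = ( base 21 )3D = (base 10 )76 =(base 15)51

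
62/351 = 62/351 = 0.18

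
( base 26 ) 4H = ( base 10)121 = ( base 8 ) 171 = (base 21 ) 5g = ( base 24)51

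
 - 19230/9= -6410/3 = - 2136.67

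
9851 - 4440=5411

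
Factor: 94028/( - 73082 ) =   -  2^1*11^1*2137^1 * 36541^( - 1 ) = - 47014/36541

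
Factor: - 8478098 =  - 2^1*421^1*10069^1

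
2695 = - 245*( - 11)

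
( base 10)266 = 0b100001010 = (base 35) 7l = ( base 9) 325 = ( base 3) 100212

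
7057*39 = 275223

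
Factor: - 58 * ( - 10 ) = 2^2*5^1*29^1= 580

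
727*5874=4270398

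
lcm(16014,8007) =16014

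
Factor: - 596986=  - 2^1*13^1*22961^1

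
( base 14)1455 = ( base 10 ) 3603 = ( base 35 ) 2wx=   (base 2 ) 111000010011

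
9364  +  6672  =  16036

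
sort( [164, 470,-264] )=[-264,  164, 470 ]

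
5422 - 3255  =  2167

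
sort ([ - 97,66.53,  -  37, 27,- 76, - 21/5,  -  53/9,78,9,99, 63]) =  [ - 97  ,-76,-37,- 53/9 ,  -  21/5, 9, 27,  63, 66.53, 78, 99 ]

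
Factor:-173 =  - 173^1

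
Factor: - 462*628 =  - 2^3*3^1*7^1 * 11^1*157^1= - 290136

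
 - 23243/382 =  - 23243/382 = -60.85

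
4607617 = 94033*49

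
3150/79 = 3150/79 = 39.87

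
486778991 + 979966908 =1466745899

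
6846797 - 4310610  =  2536187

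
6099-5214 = 885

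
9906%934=566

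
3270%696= 486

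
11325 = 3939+7386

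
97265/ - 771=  - 97265/771 = -126.15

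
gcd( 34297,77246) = 1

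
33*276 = 9108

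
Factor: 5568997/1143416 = 2^( - 3 )* 7^2*47^( - 1 )*89^1*1277^1*3041^ ( - 1 ) 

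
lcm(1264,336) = 26544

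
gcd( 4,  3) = 1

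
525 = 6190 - 5665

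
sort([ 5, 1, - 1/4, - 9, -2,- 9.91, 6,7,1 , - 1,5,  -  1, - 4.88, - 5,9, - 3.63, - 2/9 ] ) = [ - 9.91,  -  9, - 5 , - 4.88 , - 3.63 ,  -  2, - 1,-1, - 1/4, - 2/9, 1,  1 , 5, 5,6, 7, 9]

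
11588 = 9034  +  2554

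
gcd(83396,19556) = 4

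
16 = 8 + 8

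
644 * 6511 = 4193084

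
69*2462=169878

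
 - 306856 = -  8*38357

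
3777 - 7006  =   - 3229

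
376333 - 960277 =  - 583944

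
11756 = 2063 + 9693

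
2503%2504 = 2503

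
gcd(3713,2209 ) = 47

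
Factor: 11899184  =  2^4*11^1 * 17^1 * 41^1*97^1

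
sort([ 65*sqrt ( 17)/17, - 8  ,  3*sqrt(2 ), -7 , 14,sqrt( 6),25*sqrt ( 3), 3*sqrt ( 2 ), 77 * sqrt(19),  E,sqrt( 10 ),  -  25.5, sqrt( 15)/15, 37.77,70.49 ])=[ -25.5, - 8, - 7,sqrt( 15) /15,  sqrt( 6 ),E, sqrt (10), 3*sqrt (2 ), 3*sqrt(2 ),14,65 *sqrt(17) /17, 37.77, 25 * sqrt( 3),70.49,77*sqrt(19)] 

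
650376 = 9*72264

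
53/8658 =53/8658 = 0.01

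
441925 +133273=575198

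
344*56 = 19264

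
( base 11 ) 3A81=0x14AC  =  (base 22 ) AKC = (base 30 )5qc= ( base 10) 5292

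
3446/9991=3446/9991 =0.34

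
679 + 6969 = 7648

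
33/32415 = 11/10805 = 0.00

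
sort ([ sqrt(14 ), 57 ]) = [sqrt( 14), 57 ] 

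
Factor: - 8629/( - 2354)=2^( -1)*11^( - 1)*107^(-1)* 8629^1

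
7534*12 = 90408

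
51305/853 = 51305/853 = 60.15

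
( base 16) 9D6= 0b100111010110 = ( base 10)2518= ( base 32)2em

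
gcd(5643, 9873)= 9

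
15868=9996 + 5872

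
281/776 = 281/776 = 0.36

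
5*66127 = 330635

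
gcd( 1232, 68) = 4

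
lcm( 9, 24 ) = 72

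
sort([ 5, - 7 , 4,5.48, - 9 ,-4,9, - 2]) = [ - 9,-7 ,-4, - 2,4, 5, 5.48,  9]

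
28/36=7/9  =  0.78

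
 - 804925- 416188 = - 1221113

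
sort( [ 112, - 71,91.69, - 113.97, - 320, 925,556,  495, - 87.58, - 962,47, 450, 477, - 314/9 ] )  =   [ - 962, - 320, - 113.97, - 87.58 , - 71, - 314/9, 47,91.69, 112,  450, 477,  495, 556, 925 ] 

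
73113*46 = 3363198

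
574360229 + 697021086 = 1271381315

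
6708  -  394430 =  - 387722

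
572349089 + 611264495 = 1183613584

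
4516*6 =27096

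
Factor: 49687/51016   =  2^( - 3 )*7^(- 1 )*11^1*911^ ( - 1)*4517^1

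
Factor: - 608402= - 2^1*107^1  *  2843^1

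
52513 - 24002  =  28511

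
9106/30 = 4553/15 = 303.53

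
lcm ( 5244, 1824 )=41952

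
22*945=20790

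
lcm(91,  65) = 455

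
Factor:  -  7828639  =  - 7^1*13^1*86029^1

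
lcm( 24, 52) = 312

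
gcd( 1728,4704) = 96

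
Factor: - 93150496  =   - 2^5*  443^1*6571^1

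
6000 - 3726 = 2274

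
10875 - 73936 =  - 63061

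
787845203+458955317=1246800520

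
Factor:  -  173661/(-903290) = 2^( - 1)*3^1*5^( - 1)*59^( -1)*107^1*541^1*1531^(- 1)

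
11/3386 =11/3386 = 0.00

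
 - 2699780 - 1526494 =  - 4226274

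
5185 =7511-2326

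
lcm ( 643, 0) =0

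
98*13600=1332800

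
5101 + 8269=13370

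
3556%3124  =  432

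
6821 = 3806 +3015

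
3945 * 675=2662875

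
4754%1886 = 982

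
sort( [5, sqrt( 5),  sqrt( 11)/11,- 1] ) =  [ -1,  sqrt(11)/11, sqrt( 5 ),5 ] 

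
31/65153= 31/65153 = 0.00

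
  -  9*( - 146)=1314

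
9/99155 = 9/99155 = 0.00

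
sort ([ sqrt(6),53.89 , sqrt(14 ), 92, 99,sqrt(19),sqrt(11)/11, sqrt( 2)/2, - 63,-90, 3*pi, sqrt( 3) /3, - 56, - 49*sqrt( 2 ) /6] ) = [ - 90,-63, - 56,  -  49*sqrt(2)/6, sqrt(11) /11,  sqrt ( 3)/3  ,  sqrt (2) /2,  sqrt(6 ),sqrt( 14 ),sqrt(19), 3*pi,53.89, 92, 99] 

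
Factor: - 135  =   - 3^3*5^1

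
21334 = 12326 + 9008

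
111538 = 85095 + 26443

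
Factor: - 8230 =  - 2^1* 5^1 * 823^1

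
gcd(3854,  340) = 2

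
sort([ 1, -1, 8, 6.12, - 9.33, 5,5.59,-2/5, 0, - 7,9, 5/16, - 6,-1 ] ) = [ - 9.33, - 7, - 6, - 1, - 1, - 2/5,  0, 5/16, 1,5,5.59, 6.12, 8, 9]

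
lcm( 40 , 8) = 40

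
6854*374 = 2563396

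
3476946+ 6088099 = 9565045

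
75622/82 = 37811/41 = 922.22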